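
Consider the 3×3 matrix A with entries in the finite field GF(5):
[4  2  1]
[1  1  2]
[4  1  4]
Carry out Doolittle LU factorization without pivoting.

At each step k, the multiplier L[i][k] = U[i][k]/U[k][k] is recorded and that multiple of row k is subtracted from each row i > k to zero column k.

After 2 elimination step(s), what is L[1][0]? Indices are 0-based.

k=0: U[0][0]=4
  eliminate (1,0): mult=4, new row 1: (0, 3, 3); set L[1][0]=4
  eliminate (2,0): mult=1, new row 2: (0, 4, 3); set L[2][0]=1
k=1: U[1][1]=3
  eliminate (2,1): mult=3, new row 2: (0, 0, 4); set L[2][1]=3

L[1][0] = 4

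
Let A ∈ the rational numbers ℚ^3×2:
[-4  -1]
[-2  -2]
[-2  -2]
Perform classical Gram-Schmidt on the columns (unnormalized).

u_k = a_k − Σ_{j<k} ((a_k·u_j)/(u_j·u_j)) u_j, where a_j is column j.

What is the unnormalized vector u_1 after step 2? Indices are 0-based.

u_1 = (1, -1, -1)

Step 1: u_0 = a_0 = (-4, -2, -2).
Step 2: u_1 = a_1 − (1/2)·u_0 = (1, -1, -1).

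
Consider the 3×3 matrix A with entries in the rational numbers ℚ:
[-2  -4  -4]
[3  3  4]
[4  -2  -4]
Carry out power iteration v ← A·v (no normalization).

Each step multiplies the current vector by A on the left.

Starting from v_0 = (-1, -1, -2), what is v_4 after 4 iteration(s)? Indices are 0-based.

v_0 = (-1, -1, -2).
v_1 = A·v_0 = (14, -14, 6).
v_2 = A·v_1 = (4, 24, 60).
v_3 = A·v_2 = (-344, 324, -272).
v_4 = A·v_3 = (480, -1148, -936).

v_4 = (480, -1148, -936)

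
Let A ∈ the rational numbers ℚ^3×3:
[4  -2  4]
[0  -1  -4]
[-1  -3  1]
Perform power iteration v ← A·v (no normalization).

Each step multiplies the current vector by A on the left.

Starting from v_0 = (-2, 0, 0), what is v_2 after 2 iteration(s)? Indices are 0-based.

v_0 = (-2, 0, 0).
v_1 = A·v_0 = (-8, 0, 2).
v_2 = A·v_1 = (-24, -8, 10).

v_2 = (-24, -8, 10)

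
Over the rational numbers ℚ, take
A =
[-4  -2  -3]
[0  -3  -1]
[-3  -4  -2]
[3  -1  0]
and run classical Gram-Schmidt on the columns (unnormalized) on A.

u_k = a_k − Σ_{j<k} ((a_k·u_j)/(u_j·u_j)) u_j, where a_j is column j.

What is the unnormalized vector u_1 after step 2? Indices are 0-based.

u_1 = (0, -3, -5/2, -5/2)

Step 1: u_0 = a_0 = (-4, 0, -3, 3).
Step 2: u_1 = a_1 − (1/2)·u_0 = (0, -3, -5/2, -5/2).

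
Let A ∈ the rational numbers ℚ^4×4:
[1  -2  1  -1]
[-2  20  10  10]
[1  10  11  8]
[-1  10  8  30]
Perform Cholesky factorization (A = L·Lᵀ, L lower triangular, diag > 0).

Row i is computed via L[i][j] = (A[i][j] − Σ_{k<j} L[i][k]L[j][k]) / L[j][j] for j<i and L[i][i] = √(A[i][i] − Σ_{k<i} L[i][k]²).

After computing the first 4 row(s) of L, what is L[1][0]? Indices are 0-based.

L[1][0] = -2

Step 1: L[0][0] = √(1) = 1.
  L[1][0] = (-2) / L[0][0] = -2.
Step 2: L[1][1] = √(16) = 4.
  L[2][0] = (1) / L[0][0] = 1.
  L[2][1] = (12) / L[1][1] = 3.
Step 3: L[2][2] = √(1) = 1.
  L[3][0] = (-1) / L[0][0] = -1.
  L[3][1] = (8) / L[1][1] = 2.
  L[3][2] = (3) / L[2][2] = 3.
Step 4: L[3][3] = √(16) = 4.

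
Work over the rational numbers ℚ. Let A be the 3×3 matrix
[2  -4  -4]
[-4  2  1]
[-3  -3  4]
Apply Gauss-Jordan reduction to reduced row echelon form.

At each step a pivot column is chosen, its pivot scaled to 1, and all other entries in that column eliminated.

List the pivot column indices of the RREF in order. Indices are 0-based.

step 1: normalize row 0 (÷2) = (1, -2, -2)
  row 1: subtract -4×row0 = (0, -6, -7)
  row 2: subtract -3×row0 = (0, -9, -2)
step 2: normalize row 1 (÷-6) = (0, 1, 7/6)
  row 0: subtract -2×row1 = (1, 0, 1/3)
  row 2: subtract -9×row1 = (0, 0, 17/2)
step 3: normalize row 2 (÷17/2) = (0, 0, 1)
  row 0: subtract 1/3×row2 = (1, 0, 0)
  row 1: subtract 7/6×row2 = (0, 1, 0)

pivot columns: 0, 1, 2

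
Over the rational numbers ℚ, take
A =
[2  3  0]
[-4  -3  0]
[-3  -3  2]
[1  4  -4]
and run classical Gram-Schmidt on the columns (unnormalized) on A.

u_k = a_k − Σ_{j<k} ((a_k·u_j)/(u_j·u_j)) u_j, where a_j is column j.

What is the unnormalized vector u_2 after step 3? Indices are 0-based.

Step 1: u_0 = a_0 = (2, -4, -3, 1).
Step 2: u_1 = a_1 − (31/30)·u_0 = (14/15, 17/15, 1/10, 89/30).
Step 3: u_2 = a_2 − (-1/3)·u_0 − (-50/47)·u_1 = (78/47, -6/47, 52/47, -24/47).

u_2 = (78/47, -6/47, 52/47, -24/47)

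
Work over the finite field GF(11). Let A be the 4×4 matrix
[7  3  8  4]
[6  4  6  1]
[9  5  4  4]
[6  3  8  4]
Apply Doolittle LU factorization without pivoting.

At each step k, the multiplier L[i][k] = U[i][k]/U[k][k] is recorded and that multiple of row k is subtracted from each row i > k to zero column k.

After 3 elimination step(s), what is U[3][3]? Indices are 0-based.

k=0: U[0][0]=7
  eliminate (1,0): mult=4, new row 1: (0, 3, 7, 7); set L[1][0]=4
  eliminate (2,0): mult=6, new row 2: (0, 9, 0, 2); set L[2][0]=6
  eliminate (3,0): mult=4, new row 3: (0, 2, 9, 10); set L[3][0]=4
k=1: U[1][1]=3
  eliminate (2,1): mult=3, new row 2: (0, 0, 1, 3); set L[2][1]=3
  eliminate (3,1): mult=8, new row 3: (0, 0, 8, 9); set L[3][1]=8
k=2: U[2][2]=1
  eliminate (3,2): mult=8, new row 3: (0, 0, 0, 7); set L[3][2]=8

U[3][3] = 7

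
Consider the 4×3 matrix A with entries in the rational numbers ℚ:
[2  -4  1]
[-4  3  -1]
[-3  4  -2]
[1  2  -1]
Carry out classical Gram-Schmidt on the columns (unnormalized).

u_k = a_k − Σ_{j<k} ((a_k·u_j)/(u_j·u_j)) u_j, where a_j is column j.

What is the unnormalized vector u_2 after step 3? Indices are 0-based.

Step 1: u_0 = a_0 = (2, -4, -3, 1).
Step 2: u_1 = a_1 − (-1)·u_0 = (-2, -1, 1, 3).
Step 3: u_2 = a_2 − (11/30)·u_0 − (-2/5)·u_1 = (-8/15, 1/15, -1/2, -1/6).

u_2 = (-8/15, 1/15, -1/2, -1/6)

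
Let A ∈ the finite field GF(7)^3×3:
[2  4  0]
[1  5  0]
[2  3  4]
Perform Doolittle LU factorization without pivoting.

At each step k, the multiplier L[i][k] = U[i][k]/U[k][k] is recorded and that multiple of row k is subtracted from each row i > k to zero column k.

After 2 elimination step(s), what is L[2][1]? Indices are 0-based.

L[2][1] = 2

Step 1: pivot at (0,0) is 2.
  row1 ← row1 − (4)·row0  ⇒  L[1][0]=4, U row1=(0, 3, 0)
  row2 ← row2 − (1)·row0  ⇒  L[2][0]=1, U row2=(0, 6, 4)
Step 2: pivot at (1,1) is 3.
  row2 ← row2 − (2)·row1  ⇒  L[2][1]=2, U row2=(0, 0, 4)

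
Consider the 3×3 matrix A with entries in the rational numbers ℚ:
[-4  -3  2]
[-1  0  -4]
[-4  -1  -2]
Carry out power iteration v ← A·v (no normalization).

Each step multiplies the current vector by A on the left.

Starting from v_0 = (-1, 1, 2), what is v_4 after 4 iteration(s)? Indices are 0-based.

v_4 = (-21, -93, -39)

v_0 = (-1, 1, 2).
v_1 = A·v_0 = (5, -7, -1).
v_2 = A·v_1 = (-1, -1, -11).
v_3 = A·v_2 = (-15, 45, 27).
v_4 = A·v_3 = (-21, -93, -39).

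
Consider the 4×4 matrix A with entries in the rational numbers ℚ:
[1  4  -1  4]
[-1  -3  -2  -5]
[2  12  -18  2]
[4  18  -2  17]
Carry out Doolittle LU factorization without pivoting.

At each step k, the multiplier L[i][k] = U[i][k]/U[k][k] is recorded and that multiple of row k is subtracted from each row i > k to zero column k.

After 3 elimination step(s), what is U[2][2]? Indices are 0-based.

k=0: U[0][0]=1
  eliminate (1,0): mult=-1, new row 1: (0, 1, -3, -1); set L[1][0]=-1
  eliminate (2,0): mult=2, new row 2: (0, 4, -16, -6); set L[2][0]=2
  eliminate (3,0): mult=4, new row 3: (0, 2, 2, 1); set L[3][0]=4
k=1: U[1][1]=1
  eliminate (2,1): mult=4, new row 2: (0, 0, -4, -2); set L[2][1]=4
  eliminate (3,1): mult=2, new row 3: (0, 0, 8, 3); set L[3][1]=2
k=2: U[2][2]=-4
  eliminate (3,2): mult=-2, new row 3: (0, 0, 0, -1); set L[3][2]=-2

U[2][2] = -4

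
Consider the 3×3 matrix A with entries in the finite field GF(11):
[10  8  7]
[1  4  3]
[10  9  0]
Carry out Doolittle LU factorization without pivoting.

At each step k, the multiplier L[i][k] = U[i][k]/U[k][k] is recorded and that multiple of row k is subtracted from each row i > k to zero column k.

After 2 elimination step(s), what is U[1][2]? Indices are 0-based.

U[1][2] = 10

k=0: U[0][0]=10
  eliminate (1,0): mult=10, new row 1: (0, 1, 10); set L[1][0]=10
  eliminate (2,0): mult=1, new row 2: (0, 1, 4); set L[2][0]=1
k=1: U[1][1]=1
  eliminate (2,1): mult=1, new row 2: (0, 0, 5); set L[2][1]=1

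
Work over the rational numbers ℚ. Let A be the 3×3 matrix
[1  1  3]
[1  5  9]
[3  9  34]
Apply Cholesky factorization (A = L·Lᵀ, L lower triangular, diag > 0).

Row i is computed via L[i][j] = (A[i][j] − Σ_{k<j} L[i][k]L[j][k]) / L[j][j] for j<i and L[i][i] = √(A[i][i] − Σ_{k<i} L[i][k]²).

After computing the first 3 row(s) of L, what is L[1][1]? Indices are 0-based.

Step 1: L[0][0] = √(1) = 1.
  L[1][0] = (1) / L[0][0] = 1.
Step 2: L[1][1] = √(4) = 2.
  L[2][0] = (3) / L[0][0] = 3.
  L[2][1] = (6) / L[1][1] = 3.
Step 3: L[2][2] = √(16) = 4.

L[1][1] = 2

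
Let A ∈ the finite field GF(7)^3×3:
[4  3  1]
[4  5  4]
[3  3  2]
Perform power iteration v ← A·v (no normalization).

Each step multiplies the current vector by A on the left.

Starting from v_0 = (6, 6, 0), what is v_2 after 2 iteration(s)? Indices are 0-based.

v_2 = (2, 1, 3)

v_0 = (6, 6, 0).
v_1 = A·v_0 = (0, 5, 1).
v_2 = A·v_1 = (2, 1, 3).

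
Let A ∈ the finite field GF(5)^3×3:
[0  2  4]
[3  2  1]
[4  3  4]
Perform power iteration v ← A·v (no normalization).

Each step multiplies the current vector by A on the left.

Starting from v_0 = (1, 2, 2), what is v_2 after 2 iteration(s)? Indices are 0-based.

v_0 = (1, 2, 2).
v_1 = A·v_0 = (2, 4, 3).
v_2 = A·v_1 = (0, 2, 2).

v_2 = (0, 2, 2)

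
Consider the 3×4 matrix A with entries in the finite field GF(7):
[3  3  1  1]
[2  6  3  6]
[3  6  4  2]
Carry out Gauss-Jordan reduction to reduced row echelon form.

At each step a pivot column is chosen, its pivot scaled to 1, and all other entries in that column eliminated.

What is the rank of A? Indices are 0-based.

step 1: normalize row 0 (÷3) = (1, 1, 5, 5)
  row 1: subtract 2×row0 = (0, 4, 0, 3)
  row 2: subtract 3×row0 = (0, 3, 3, 1)
step 2: normalize row 1 (÷4) = (0, 1, 0, 6)
  row 0: subtract 1×row1 = (1, 0, 5, 6)
  row 2: subtract 3×row1 = (0, 0, 3, 4)
step 3: normalize row 2 (÷3) = (0, 0, 1, 6)
  row 0: subtract 5×row2 = (1, 0, 0, 4)

rank = 3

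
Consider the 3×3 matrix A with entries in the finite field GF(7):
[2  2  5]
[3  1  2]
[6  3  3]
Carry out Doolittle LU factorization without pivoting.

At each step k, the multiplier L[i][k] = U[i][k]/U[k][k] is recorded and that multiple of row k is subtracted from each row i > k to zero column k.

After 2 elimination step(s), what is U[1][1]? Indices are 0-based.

k=0: U[0][0]=2
  eliminate (1,0): mult=5, new row 1: (0, 5, 5); set L[1][0]=5
  eliminate (2,0): mult=3, new row 2: (0, 4, 2); set L[2][0]=3
k=1: U[1][1]=5
  eliminate (2,1): mult=5, new row 2: (0, 0, 5); set L[2][1]=5

U[1][1] = 5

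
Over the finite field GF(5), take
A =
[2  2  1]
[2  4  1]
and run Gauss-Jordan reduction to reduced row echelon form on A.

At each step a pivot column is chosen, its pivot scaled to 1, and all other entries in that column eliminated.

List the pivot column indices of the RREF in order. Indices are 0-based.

pivot columns: 0, 1

step 1: normalize row 0 (÷2) = (1, 1, 3)
  row 1: subtract 2×row0 = (0, 2, 0)
step 2: normalize row 1 (÷2) = (0, 1, 0)
  row 0: subtract 1×row1 = (1, 0, 3)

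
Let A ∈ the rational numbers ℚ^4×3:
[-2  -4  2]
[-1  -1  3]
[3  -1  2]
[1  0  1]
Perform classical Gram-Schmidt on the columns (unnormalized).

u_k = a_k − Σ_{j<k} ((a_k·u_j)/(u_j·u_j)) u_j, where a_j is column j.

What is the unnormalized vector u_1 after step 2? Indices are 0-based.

u_1 = (-16/5, -3/5, -11/5, -2/5)

Step 1: u_0 = a_0 = (-2, -1, 3, 1).
Step 2: u_1 = a_1 − (2/5)·u_0 = (-16/5, -3/5, -11/5, -2/5).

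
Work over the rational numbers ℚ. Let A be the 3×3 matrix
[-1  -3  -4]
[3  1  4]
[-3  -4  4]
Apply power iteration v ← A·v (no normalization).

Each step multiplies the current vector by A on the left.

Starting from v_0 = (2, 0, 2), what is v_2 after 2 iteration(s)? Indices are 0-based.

v_2 = (-40, -8, -18)

v_0 = (2, 0, 2).
v_1 = A·v_0 = (-10, 14, 2).
v_2 = A·v_1 = (-40, -8, -18).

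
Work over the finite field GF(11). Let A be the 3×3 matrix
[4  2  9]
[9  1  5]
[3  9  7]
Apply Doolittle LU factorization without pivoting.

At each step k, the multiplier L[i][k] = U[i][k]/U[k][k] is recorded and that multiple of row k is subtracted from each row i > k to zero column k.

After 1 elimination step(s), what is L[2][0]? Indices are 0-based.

L[2][0] = 9

[col 0] pivot 4
  R1 -= 5*R0 → (0, 2, 4)  (L[1][0] := 5)
  R2 -= 9*R0 → (0, 2, 3)  (L[2][0] := 9)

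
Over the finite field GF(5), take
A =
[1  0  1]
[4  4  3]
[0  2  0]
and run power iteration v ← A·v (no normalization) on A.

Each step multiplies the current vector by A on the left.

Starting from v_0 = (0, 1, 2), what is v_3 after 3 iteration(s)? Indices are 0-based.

v_0 = (0, 1, 2).
v_1 = A·v_0 = (2, 0, 2).
v_2 = A·v_1 = (4, 4, 0).
v_3 = A·v_2 = (4, 2, 3).

v_3 = (4, 2, 3)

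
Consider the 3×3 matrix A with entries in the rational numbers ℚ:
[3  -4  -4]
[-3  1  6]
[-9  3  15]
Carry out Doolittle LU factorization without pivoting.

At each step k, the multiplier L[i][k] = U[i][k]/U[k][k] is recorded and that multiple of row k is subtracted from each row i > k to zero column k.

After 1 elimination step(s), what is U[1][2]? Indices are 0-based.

Step 1: pivot at (0,0) is 3.
  row1 ← row1 − (-1)·row0  ⇒  L[1][0]=-1, U row1=(0, -3, 2)
  row2 ← row2 − (-3)·row0  ⇒  L[2][0]=-3, U row2=(0, -9, 3)

U[1][2] = 2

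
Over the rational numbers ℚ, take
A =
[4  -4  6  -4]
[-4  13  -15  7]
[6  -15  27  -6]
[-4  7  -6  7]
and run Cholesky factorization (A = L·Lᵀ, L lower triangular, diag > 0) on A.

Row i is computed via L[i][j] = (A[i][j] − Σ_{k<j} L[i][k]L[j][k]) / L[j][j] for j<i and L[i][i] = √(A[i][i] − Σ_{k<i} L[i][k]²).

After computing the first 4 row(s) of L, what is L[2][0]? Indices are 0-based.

Step 1: L[0][0] = √(4) = 2.
  L[1][0] = (-4) / L[0][0] = -2.
Step 2: L[1][1] = √(9) = 3.
  L[2][0] = (6) / L[0][0] = 3.
  L[2][1] = (-9) / L[1][1] = -3.
Step 3: L[2][2] = √(9) = 3.
  L[3][0] = (-4) / L[0][0] = -2.
  L[3][1] = (3) / L[1][1] = 1.
  L[3][2] = (3) / L[2][2] = 1.
Step 4: L[3][3] = √(1) = 1.

L[2][0] = 3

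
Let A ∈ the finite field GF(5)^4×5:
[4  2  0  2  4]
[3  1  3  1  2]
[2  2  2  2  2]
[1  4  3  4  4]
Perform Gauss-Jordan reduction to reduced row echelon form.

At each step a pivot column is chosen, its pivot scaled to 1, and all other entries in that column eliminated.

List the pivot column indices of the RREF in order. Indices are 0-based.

pivot(0,0)=4: scale R0 → (1, 3, 0, 3, 1)
  clear (1,0): R1 −= (3)R0 → (0, 2, 3, 2, 4)
  clear (2,0): R2 −= (2)R0 → (0, 1, 2, 1, 0)
  clear (3,0): R3 −= (1)R0 → (0, 1, 3, 1, 3)
pivot(1,1)=2: scale R1 → (0, 1, 4, 1, 2)
  clear (0,1): R0 −= (3)R1 → (1, 0, 3, 0, 0)
  clear (2,1): R2 −= (1)R1 → (0, 0, 3, 0, 3)
  clear (3,1): R3 −= (1)R1 → (0, 0, 4, 0, 1)
pivot(2,2)=3: scale R2 → (0, 0, 1, 0, 1)
  clear (0,2): R0 −= (3)R2 → (1, 0, 0, 0, 2)
  clear (1,2): R1 −= (4)R2 → (0, 1, 0, 1, 3)
  clear (3,2): R3 −= (4)R2 → (0, 0, 0, 0, 2)
col 3: no nonzero at/below row 3; advance.
pivot(3,4)=2: scale R3 → (0, 0, 0, 0, 1)
  clear (0,4): R0 −= (2)R3 → (1, 0, 0, 0, 0)
  clear (1,4): R1 −= (3)R3 → (0, 1, 0, 1, 0)
  clear (2,4): R2 −= (1)R3 → (0, 0, 1, 0, 0)

pivot columns: 0, 1, 2, 4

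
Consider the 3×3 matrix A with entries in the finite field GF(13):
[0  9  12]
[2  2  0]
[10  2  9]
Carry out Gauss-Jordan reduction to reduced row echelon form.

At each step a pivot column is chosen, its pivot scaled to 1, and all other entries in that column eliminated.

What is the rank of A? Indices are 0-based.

[1] R0 <-> R1
[1] R0 /= 2  ⇒  (1, 1, 0)
     R2 -= 10·R0  ⇒  (0, 5, 9)
[2] R1 /= 9  ⇒  (0, 1, 10)
     R0 -= 1·R1  ⇒  (1, 0, 3)
     R2 -= 5·R1  ⇒  (0, 0, 11)
[3] R2 /= 11  ⇒  (0, 0, 1)
     R0 -= 3·R2  ⇒  (1, 0, 0)
     R1 -= 10·R2  ⇒  (0, 1, 0)

rank = 3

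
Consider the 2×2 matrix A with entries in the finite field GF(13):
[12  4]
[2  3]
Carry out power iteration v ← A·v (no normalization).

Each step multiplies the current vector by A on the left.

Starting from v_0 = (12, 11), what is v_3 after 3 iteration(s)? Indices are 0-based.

v_3 = (3, 5)

v_0 = (12, 11).
v_1 = A·v_0 = (6, 5).
v_2 = A·v_1 = (1, 1).
v_3 = A·v_2 = (3, 5).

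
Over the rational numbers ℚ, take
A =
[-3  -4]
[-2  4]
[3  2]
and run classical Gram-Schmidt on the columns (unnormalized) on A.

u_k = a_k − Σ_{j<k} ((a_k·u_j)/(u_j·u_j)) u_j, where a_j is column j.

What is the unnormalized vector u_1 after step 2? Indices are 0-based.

Step 1: u_0 = a_0 = (-3, -2, 3).
Step 2: u_1 = a_1 − (5/11)·u_0 = (-29/11, 54/11, 7/11).

u_1 = (-29/11, 54/11, 7/11)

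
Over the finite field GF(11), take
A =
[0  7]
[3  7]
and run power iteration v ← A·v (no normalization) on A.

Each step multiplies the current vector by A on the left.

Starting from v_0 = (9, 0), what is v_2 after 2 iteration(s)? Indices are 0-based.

v_0 = (9, 0).
v_1 = A·v_0 = (0, 5).
v_2 = A·v_1 = (2, 2).

v_2 = (2, 2)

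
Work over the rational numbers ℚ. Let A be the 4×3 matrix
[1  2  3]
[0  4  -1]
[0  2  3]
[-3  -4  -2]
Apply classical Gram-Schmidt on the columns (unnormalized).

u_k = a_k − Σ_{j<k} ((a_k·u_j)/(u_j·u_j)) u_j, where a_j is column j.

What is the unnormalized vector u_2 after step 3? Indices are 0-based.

u_2 = (2, -5/3, 8/3, 2/3)

Step 1: u_0 = a_0 = (1, 0, 0, -3).
Step 2: u_1 = a_1 − (7/5)·u_0 = (3/5, 4, 2, 1/5).
Step 3: u_2 = a_2 − (9/10)·u_0 − (1/6)·u_1 = (2, -5/3, 8/3, 2/3).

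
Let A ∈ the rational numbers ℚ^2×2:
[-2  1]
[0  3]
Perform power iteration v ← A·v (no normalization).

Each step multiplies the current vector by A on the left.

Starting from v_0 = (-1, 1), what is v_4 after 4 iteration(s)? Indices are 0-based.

v_4 = (-3, 81)

v_0 = (-1, 1).
v_1 = A·v_0 = (3, 3).
v_2 = A·v_1 = (-3, 9).
v_3 = A·v_2 = (15, 27).
v_4 = A·v_3 = (-3, 81).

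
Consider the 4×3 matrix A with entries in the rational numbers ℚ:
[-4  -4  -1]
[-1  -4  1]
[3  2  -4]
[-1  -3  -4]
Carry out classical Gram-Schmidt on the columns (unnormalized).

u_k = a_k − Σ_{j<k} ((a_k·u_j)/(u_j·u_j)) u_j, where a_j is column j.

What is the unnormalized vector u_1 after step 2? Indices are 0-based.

u_1 = (8/27, -79/27, -11/9, -52/27)

Step 1: u_0 = a_0 = (-4, -1, 3, -1).
Step 2: u_1 = a_1 − (29/27)·u_0 = (8/27, -79/27, -11/9, -52/27).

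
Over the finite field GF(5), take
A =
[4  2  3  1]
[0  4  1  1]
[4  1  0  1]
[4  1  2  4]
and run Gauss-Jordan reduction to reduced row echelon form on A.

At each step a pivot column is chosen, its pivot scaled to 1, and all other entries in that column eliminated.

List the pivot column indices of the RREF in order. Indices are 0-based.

pivot(0,0)=4: scale R0 → (1, 3, 2, 4)
  clear (2,0): R2 −= (4)R0 → (0, 4, 2, 0)
  clear (3,0): R3 −= (4)R0 → (0, 4, 4, 3)
pivot(1,1)=4: scale R1 → (0, 1, 4, 4)
  clear (0,1): R0 −= (3)R1 → (1, 0, 0, 2)
  clear (2,1): R2 −= (4)R1 → (0, 0, 1, 4)
  clear (3,1): R3 −= (4)R1 → (0, 0, 3, 2)
pivot(2,2)=1: scale R2 → (0, 0, 1, 4)
  clear (1,2): R1 −= (4)R2 → (0, 1, 0, 3)
  clear (3,2): R3 −= (3)R2 → (0, 0, 0, 0)
col 3: no nonzero at/below row 3; advance.

pivot columns: 0, 1, 2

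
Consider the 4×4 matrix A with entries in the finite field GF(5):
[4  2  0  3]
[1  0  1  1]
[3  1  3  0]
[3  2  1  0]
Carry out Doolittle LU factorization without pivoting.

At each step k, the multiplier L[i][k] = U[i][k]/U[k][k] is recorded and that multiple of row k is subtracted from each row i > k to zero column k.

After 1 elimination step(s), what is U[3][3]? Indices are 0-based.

k=0: U[0][0]=4
  eliminate (1,0): mult=4, new row 1: (0, 2, 1, 4); set L[1][0]=4
  eliminate (2,0): mult=2, new row 2: (0, 2, 3, 4); set L[2][0]=2
  eliminate (3,0): mult=2, new row 3: (0, 3, 1, 4); set L[3][0]=2

U[3][3] = 4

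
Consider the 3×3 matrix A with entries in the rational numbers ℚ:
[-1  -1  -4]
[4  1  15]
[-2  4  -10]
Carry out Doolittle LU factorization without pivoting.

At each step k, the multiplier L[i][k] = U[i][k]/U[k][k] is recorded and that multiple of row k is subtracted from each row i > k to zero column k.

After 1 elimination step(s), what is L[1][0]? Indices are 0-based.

[col 0] pivot -1
  R1 -= -4*R0 → (0, -3, -1)  (L[1][0] := -4)
  R2 -= 2*R0 → (0, 6, -2)  (L[2][0] := 2)

L[1][0] = -4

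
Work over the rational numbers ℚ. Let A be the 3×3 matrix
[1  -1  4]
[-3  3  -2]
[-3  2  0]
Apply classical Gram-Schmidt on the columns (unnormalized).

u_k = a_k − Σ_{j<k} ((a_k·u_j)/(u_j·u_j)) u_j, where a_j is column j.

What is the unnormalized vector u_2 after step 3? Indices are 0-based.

Step 1: u_0 = a_0 = (1, -3, -3).
Step 2: u_1 = a_1 − (-16/19)·u_0 = (-3/19, 9/19, -10/19).
Step 3: u_2 = a_2 − (10/19)·u_0 − (-3)·u_1 = (3, 1, 0).

u_2 = (3, 1, 0)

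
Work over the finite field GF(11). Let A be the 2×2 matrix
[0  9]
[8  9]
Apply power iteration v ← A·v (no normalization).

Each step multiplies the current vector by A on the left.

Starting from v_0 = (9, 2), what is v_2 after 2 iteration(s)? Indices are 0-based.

v_2 = (7, 8)

v_0 = (9, 2).
v_1 = A·v_0 = (7, 2).
v_2 = A·v_1 = (7, 8).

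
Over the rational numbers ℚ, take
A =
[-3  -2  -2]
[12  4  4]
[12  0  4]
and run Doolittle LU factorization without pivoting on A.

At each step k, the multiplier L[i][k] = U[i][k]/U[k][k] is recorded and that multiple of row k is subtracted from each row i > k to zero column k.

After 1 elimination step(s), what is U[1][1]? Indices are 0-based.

U[1][1] = -4

k=0: U[0][0]=-3
  eliminate (1,0): mult=-4, new row 1: (0, -4, -4); set L[1][0]=-4
  eliminate (2,0): mult=-4, new row 2: (0, -8, -4); set L[2][0]=-4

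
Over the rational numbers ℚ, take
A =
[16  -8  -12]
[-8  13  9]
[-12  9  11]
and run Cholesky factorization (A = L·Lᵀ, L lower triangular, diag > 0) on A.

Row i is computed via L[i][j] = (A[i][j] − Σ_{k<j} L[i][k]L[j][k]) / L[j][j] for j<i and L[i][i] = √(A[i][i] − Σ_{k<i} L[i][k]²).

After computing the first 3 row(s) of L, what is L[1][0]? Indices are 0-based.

Step 1: L[0][0] = √(16) = 4.
  L[1][0] = (-8) / L[0][0] = -2.
Step 2: L[1][1] = √(9) = 3.
  L[2][0] = (-12) / L[0][0] = -3.
  L[2][1] = (3) / L[1][1] = 1.
Step 3: L[2][2] = √(1) = 1.

L[1][0] = -2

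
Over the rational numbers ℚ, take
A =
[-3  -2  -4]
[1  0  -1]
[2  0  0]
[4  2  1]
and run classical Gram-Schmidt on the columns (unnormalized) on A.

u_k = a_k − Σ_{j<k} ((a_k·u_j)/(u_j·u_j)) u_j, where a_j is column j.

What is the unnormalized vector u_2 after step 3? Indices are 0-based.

Step 1: u_0 = a_0 = (-3, 1, 2, 4).
Step 2: u_1 = a_1 − (7/15)·u_0 = (-3/5, -7/15, -14/15, 2/15).
Step 3: u_2 = a_2 − (1/2)·u_0 − (45/22)·u_1 = (-14/11, -6/11, 10/11, -14/11).

u_2 = (-14/11, -6/11, 10/11, -14/11)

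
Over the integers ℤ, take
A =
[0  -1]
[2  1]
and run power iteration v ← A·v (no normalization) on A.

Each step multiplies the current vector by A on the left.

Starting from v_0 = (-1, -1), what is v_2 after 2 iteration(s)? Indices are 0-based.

v_2 = (3, -1)

v_0 = (-1, -1).
v_1 = A·v_0 = (1, -3).
v_2 = A·v_1 = (3, -1).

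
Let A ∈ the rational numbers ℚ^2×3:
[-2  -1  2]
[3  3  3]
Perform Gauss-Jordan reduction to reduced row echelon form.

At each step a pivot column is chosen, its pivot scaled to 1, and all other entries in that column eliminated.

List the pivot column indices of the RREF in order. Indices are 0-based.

step 1: normalize row 0 (÷-2) = (1, 1/2, -1)
  row 1: subtract 3×row0 = (0, 3/2, 6)
step 2: normalize row 1 (÷3/2) = (0, 1, 4)
  row 0: subtract 1/2×row1 = (1, 0, -3)

pivot columns: 0, 1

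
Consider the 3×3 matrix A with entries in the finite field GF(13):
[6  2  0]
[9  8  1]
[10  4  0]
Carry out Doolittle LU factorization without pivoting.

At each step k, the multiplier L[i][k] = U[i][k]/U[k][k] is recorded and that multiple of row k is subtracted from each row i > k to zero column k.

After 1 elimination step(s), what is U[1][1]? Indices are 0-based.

U[1][1] = 5

Step 1: pivot at (0,0) is 6.
  row1 ← row1 − (8)·row0  ⇒  L[1][0]=8, U row1=(0, 5, 1)
  row2 ← row2 − (6)·row0  ⇒  L[2][0]=6, U row2=(0, 5, 0)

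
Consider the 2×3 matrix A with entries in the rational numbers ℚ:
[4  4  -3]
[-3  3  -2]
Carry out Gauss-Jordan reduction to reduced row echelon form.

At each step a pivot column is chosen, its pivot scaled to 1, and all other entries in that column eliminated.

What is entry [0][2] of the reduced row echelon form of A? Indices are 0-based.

[1] R0 /= 4  ⇒  (1, 1, -3/4)
     R1 -= -3·R0  ⇒  (0, 6, -17/4)
[2] R1 /= 6  ⇒  (0, 1, -17/24)
     R0 -= 1·R1  ⇒  (1, 0, -1/24)

M[0][2] = -1/24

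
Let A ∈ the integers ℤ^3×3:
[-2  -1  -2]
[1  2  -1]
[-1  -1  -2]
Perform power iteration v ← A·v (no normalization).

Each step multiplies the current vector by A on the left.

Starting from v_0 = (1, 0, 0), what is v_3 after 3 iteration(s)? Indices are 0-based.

v_0 = (1, 0, 0).
v_1 = A·v_0 = (-2, 1, -1).
v_2 = A·v_1 = (5, 1, 3).
v_3 = A·v_2 = (-17, 4, -12).

v_3 = (-17, 4, -12)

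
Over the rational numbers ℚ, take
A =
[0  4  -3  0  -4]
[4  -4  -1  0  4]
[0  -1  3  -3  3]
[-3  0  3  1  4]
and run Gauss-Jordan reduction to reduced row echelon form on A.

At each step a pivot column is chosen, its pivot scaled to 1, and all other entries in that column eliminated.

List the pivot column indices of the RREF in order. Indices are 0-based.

pivot columns: 0, 1, 2, 3

[1] R0 <-> R1
[1] R0 /= 4  ⇒  (1, -1, -1/4, 0, 1)
     R3 -= -3·R0  ⇒  (0, -3, 9/4, 1, 7)
[2] R1 /= 4  ⇒  (0, 1, -3/4, 0, -1)
     R0 -= -1·R1  ⇒  (1, 0, -1, 0, 0)
     R2 -= -1·R1  ⇒  (0, 0, 9/4, -3, 2)
     R3 -= -3·R1  ⇒  (0, 0, 0, 1, 4)
[3] R2 /= 9/4  ⇒  (0, 0, 1, -4/3, 8/9)
     R0 -= -1·R2  ⇒  (1, 0, 0, -4/3, 8/9)
     R1 -= -3/4·R2  ⇒  (0, 1, 0, -1, -1/3)
[4] R3 /= 1  ⇒  (0, 0, 0, 1, 4)
     R0 -= -4/3·R3  ⇒  (1, 0, 0, 0, 56/9)
     R1 -= -1·R3  ⇒  (0, 1, 0, 0, 11/3)
     R2 -= -4/3·R3  ⇒  (0, 0, 1, 0, 56/9)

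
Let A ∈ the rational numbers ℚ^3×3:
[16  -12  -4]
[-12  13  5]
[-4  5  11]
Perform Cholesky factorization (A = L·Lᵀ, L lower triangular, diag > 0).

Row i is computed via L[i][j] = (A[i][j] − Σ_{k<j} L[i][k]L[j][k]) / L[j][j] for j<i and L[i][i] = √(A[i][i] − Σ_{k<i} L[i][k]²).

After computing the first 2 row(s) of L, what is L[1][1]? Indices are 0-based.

L[1][1] = 2

Step 1: L[0][0] = √(16) = 4.
  L[1][0] = (-12) / L[0][0] = -3.
Step 2: L[1][1] = √(4) = 2.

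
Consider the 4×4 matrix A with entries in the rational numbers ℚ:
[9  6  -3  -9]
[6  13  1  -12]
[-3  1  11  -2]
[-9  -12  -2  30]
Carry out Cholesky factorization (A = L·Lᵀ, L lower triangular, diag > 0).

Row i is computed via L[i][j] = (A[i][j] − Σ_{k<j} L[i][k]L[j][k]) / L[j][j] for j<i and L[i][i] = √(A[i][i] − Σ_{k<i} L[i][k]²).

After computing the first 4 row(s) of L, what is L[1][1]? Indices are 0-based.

Step 1: L[0][0] = √(9) = 3.
  L[1][0] = (6) / L[0][0] = 2.
Step 2: L[1][1] = √(9) = 3.
  L[2][0] = (-3) / L[0][0] = -1.
  L[2][1] = (3) / L[1][1] = 1.
Step 3: L[2][2] = √(9) = 3.
  L[3][0] = (-9) / L[0][0] = -3.
  L[3][1] = (-6) / L[1][1] = -2.
  L[3][2] = (-3) / L[2][2] = -1.
Step 4: L[3][3] = √(16) = 4.

L[1][1] = 3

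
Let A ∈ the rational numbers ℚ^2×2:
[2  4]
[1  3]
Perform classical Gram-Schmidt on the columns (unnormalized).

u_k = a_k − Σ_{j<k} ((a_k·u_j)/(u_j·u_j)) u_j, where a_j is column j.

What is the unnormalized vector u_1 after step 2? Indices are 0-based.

Step 1: u_0 = a_0 = (2, 1).
Step 2: u_1 = a_1 − (11/5)·u_0 = (-2/5, 4/5).

u_1 = (-2/5, 4/5)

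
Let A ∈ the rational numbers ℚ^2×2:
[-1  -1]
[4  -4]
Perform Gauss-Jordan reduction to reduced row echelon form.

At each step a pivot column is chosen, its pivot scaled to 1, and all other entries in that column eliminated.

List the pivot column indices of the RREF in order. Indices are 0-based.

pivot columns: 0, 1

pivot(0,0)=-1: scale R0 → (1, 1)
  clear (1,0): R1 −= (4)R0 → (0, -8)
pivot(1,1)=-8: scale R1 → (0, 1)
  clear (0,1): R0 −= (1)R1 → (1, 0)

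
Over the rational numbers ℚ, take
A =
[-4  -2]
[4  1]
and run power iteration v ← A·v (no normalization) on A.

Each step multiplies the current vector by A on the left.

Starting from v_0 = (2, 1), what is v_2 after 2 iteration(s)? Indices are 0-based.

v_0 = (2, 1).
v_1 = A·v_0 = (-10, 9).
v_2 = A·v_1 = (22, -31).

v_2 = (22, -31)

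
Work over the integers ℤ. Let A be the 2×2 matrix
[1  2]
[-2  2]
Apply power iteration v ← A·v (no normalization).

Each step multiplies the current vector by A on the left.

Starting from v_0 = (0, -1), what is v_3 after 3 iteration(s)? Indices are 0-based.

v_3 = (-6, 12)

v_0 = (0, -1).
v_1 = A·v_0 = (-2, -2).
v_2 = A·v_1 = (-6, 0).
v_3 = A·v_2 = (-6, 12).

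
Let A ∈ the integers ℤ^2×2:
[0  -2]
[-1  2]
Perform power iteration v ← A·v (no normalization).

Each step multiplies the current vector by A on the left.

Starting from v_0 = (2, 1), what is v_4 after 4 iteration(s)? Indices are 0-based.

v_0 = (2, 1).
v_1 = A·v_0 = (-2, 0).
v_2 = A·v_1 = (0, 2).
v_3 = A·v_2 = (-4, 4).
v_4 = A·v_3 = (-8, 12).

v_4 = (-8, 12)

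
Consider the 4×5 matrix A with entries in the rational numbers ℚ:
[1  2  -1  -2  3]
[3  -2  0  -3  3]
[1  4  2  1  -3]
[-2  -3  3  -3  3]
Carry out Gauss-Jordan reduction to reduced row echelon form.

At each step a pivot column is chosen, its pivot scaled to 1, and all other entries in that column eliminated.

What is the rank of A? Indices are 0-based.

rank = 4

pivot(0,0)=1: scale R0 → (1, 2, -1, -2, 3)
  clear (1,0): R1 −= (3)R0 → (0, -8, 3, 3, -6)
  clear (2,0): R2 −= (1)R0 → (0, 2, 3, 3, -6)
  clear (3,0): R3 −= (-2)R0 → (0, 1, 1, -7, 9)
pivot(1,1)=-8: scale R1 → (0, 1, -3/8, -3/8, 3/4)
  clear (0,1): R0 −= (2)R1 → (1, 0, -1/4, -5/4, 3/2)
  clear (2,1): R2 −= (2)R1 → (0, 0, 15/4, 15/4, -15/2)
  clear (3,1): R3 −= (1)R1 → (0, 0, 11/8, -53/8, 33/4)
pivot(2,2)=15/4: scale R2 → (0, 0, 1, 1, -2)
  clear (0,2): R0 −= (-1/4)R2 → (1, 0, 0, -1, 1)
  clear (1,2): R1 −= (-3/8)R2 → (0, 1, 0, 0, 0)
  clear (3,2): R3 −= (11/8)R2 → (0, 0, 0, -8, 11)
pivot(3,3)=-8: scale R3 → (0, 0, 0, 1, -11/8)
  clear (0,3): R0 −= (-1)R3 → (1, 0, 0, 0, -3/8)
  clear (2,3): R2 −= (1)R3 → (0, 0, 1, 0, -5/8)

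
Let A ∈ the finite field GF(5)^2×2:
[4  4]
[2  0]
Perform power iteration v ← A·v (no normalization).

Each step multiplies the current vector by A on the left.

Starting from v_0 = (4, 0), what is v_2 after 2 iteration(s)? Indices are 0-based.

v_0 = (4, 0).
v_1 = A·v_0 = (1, 3).
v_2 = A·v_1 = (1, 2).

v_2 = (1, 2)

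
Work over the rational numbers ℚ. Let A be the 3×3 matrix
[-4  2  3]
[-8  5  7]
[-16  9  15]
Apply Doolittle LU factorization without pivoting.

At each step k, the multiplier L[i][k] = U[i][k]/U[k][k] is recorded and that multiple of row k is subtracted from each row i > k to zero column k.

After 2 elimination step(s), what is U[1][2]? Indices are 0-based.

[col 0] pivot -4
  R1 -= 2*R0 → (0, 1, 1)  (L[1][0] := 2)
  R2 -= 4*R0 → (0, 1, 3)  (L[2][0] := 4)
[col 1] pivot 1
  R2 -= 1*R1 → (0, 0, 2)  (L[2][1] := 1)

U[1][2] = 1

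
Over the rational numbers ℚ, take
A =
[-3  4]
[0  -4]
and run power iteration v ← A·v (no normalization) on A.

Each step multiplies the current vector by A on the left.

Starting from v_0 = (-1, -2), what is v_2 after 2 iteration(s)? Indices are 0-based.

v_0 = (-1, -2).
v_1 = A·v_0 = (-5, 8).
v_2 = A·v_1 = (47, -32).

v_2 = (47, -32)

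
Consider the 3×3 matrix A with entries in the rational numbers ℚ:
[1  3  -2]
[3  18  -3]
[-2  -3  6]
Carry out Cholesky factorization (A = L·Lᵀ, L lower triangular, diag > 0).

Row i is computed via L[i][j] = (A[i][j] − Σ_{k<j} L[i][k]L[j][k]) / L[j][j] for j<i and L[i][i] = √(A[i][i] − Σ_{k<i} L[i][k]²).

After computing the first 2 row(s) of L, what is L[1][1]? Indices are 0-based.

L[1][1] = 3

Step 1: L[0][0] = √(1) = 1.
  L[1][0] = (3) / L[0][0] = 3.
Step 2: L[1][1] = √(9) = 3.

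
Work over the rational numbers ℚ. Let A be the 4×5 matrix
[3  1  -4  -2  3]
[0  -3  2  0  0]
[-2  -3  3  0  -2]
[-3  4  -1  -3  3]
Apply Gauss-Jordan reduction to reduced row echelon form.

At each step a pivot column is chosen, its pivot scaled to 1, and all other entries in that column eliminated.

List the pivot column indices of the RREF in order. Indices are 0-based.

pivot columns: 0, 1, 2, 3

[1] R0 /= 3  ⇒  (1, 1/3, -4/3, -2/3, 1)
     R2 -= -2·R0  ⇒  (0, -7/3, 1/3, -4/3, 0)
     R3 -= -3·R0  ⇒  (0, 5, -5, -5, 6)
[2] R1 /= -3  ⇒  (0, 1, -2/3, 0, 0)
     R0 -= 1/3·R1  ⇒  (1, 0, -10/9, -2/3, 1)
     R2 -= -7/3·R1  ⇒  (0, 0, -11/9, -4/3, 0)
     R3 -= 5·R1  ⇒  (0, 0, -5/3, -5, 6)
[3] R2 /= -11/9  ⇒  (0, 0, 1, 12/11, 0)
     R0 -= -10/9·R2  ⇒  (1, 0, 0, 6/11, 1)
     R1 -= -2/3·R2  ⇒  (0, 1, 0, 8/11, 0)
     R3 -= -5/3·R2  ⇒  (0, 0, 0, -35/11, 6)
[4] R3 /= -35/11  ⇒  (0, 0, 0, 1, -66/35)
     R0 -= 6/11·R3  ⇒  (1, 0, 0, 0, 71/35)
     R1 -= 8/11·R3  ⇒  (0, 1, 0, 0, 48/35)
     R2 -= 12/11·R3  ⇒  (0, 0, 1, 0, 72/35)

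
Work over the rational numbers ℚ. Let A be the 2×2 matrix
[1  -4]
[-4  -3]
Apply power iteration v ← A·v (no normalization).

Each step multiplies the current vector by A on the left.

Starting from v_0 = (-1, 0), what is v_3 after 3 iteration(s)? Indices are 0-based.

v_0 = (-1, 0).
v_1 = A·v_0 = (-1, 4).
v_2 = A·v_1 = (-17, -8).
v_3 = A·v_2 = (15, 92).

v_3 = (15, 92)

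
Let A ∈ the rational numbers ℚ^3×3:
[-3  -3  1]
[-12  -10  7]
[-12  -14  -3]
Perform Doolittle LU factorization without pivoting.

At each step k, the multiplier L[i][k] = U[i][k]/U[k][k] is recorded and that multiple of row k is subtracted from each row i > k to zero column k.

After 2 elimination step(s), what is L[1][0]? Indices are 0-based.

L[1][0] = 4

Step 1: pivot at (0,0) is -3.
  row1 ← row1 − (4)·row0  ⇒  L[1][0]=4, U row1=(0, 2, 3)
  row2 ← row2 − (4)·row0  ⇒  L[2][0]=4, U row2=(0, -2, -7)
Step 2: pivot at (1,1) is 2.
  row2 ← row2 − (-1)·row1  ⇒  L[2][1]=-1, U row2=(0, 0, -4)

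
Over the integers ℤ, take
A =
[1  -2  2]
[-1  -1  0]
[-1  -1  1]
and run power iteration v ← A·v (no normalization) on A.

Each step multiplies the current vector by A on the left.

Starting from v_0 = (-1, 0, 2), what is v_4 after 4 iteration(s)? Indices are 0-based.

v_0 = (-1, 0, 2).
v_1 = A·v_0 = (3, 1, 3).
v_2 = A·v_1 = (7, -4, -1).
v_3 = A·v_2 = (13, -3, -4).
v_4 = A·v_3 = (11, -10, -14).

v_4 = (11, -10, -14)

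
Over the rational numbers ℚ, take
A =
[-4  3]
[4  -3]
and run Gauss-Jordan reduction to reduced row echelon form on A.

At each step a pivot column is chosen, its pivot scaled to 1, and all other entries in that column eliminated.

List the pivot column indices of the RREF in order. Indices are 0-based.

step 1: normalize row 0 (÷-4) = (1, -3/4)
  row 1: subtract 4×row0 = (0, 0)
skip col 1 (zero from row 1)

pivot columns: 0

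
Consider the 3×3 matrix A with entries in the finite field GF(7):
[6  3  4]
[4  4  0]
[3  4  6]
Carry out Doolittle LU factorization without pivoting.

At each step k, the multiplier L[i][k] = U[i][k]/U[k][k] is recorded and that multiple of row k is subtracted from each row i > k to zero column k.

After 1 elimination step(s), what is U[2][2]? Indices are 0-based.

U[2][2] = 4

[col 0] pivot 6
  R1 -= 3*R0 → (0, 2, 2)  (L[1][0] := 3)
  R2 -= 4*R0 → (0, 6, 4)  (L[2][0] := 4)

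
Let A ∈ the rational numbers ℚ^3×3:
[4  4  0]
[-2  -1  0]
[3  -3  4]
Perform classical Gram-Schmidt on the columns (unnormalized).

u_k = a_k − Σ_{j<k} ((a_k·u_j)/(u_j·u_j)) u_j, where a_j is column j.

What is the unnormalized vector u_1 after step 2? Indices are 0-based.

Step 1: u_0 = a_0 = (4, -2, 3).
Step 2: u_1 = a_1 − (9/29)·u_0 = (80/29, -11/29, -114/29).

u_1 = (80/29, -11/29, -114/29)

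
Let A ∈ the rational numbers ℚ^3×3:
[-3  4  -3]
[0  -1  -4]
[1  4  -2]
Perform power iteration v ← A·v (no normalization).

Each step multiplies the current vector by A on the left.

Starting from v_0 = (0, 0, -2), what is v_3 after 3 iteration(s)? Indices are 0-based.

v_0 = (0, 0, -2).
v_1 = A·v_0 = (6, 8, 4).
v_2 = A·v_1 = (2, -24, 30).
v_3 = A·v_2 = (-192, -96, -154).

v_3 = (-192, -96, -154)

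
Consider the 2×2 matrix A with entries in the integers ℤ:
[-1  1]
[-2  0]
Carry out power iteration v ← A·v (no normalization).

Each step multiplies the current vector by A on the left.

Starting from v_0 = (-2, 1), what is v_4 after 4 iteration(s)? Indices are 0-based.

v_0 = (-2, 1).
v_1 = A·v_0 = (3, 4).
v_2 = A·v_1 = (1, -6).
v_3 = A·v_2 = (-7, -2).
v_4 = A·v_3 = (5, 14).

v_4 = (5, 14)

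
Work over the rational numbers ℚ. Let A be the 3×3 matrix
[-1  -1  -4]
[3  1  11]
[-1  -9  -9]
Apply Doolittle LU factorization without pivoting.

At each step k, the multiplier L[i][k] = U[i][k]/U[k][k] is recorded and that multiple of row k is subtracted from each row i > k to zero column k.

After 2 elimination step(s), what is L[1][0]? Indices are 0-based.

L[1][0] = -3

k=0: U[0][0]=-1
  eliminate (1,0): mult=-3, new row 1: (0, -2, -1); set L[1][0]=-3
  eliminate (2,0): mult=1, new row 2: (0, -8, -5); set L[2][0]=1
k=1: U[1][1]=-2
  eliminate (2,1): mult=4, new row 2: (0, 0, -1); set L[2][1]=4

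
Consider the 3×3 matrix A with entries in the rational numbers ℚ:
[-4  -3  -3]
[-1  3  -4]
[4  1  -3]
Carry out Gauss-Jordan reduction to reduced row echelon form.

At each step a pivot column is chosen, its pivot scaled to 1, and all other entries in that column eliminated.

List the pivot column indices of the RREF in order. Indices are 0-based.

pivot columns: 0, 1, 2

pivot(0,0)=-4: scale R0 → (1, 3/4, 3/4)
  clear (1,0): R1 −= (-1)R0 → (0, 15/4, -13/4)
  clear (2,0): R2 −= (4)R0 → (0, -2, -6)
pivot(1,1)=15/4: scale R1 → (0, 1, -13/15)
  clear (0,1): R0 −= (3/4)R1 → (1, 0, 7/5)
  clear (2,1): R2 −= (-2)R1 → (0, 0, -116/15)
pivot(2,2)=-116/15: scale R2 → (0, 0, 1)
  clear (0,2): R0 −= (7/5)R2 → (1, 0, 0)
  clear (1,2): R1 −= (-13/15)R2 → (0, 1, 0)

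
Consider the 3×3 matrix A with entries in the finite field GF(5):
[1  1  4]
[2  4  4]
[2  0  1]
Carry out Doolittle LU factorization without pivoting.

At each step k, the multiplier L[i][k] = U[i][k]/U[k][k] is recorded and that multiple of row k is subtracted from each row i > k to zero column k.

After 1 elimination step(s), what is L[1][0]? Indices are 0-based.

[col 0] pivot 1
  R1 -= 2*R0 → (0, 2, 1)  (L[1][0] := 2)
  R2 -= 2*R0 → (0, 3, 3)  (L[2][0] := 2)

L[1][0] = 2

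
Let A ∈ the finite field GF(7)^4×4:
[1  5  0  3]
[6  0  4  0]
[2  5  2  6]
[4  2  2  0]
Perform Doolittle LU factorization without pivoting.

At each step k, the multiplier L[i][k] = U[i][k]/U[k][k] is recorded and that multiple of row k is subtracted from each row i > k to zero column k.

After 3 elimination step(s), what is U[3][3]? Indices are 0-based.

Step 1: pivot at (0,0) is 1.
  row1 ← row1 − (6)·row0  ⇒  L[1][0]=6, U row1=(0, 5, 4, 3)
  row2 ← row2 − (2)·row0  ⇒  L[2][0]=2, U row2=(0, 2, 2, 0)
  row3 ← row3 − (4)·row0  ⇒  L[3][0]=4, U row3=(0, 3, 2, 2)
Step 2: pivot at (1,1) is 5.
  row2 ← row2 − (6)·row1  ⇒  L[2][1]=6, U row2=(0, 0, 6, 3)
  row3 ← row3 − (2)·row1  ⇒  L[3][1]=2, U row3=(0, 0, 1, 3)
Step 3: pivot at (2,2) is 6.
  row3 ← row3 − (6)·row2  ⇒  L[3][2]=6, U row3=(0, 0, 0, 6)

U[3][3] = 6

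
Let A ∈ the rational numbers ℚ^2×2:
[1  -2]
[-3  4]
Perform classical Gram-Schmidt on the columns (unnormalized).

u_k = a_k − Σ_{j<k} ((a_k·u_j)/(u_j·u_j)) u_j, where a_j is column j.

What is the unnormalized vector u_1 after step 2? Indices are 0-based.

u_1 = (-3/5, -1/5)

Step 1: u_0 = a_0 = (1, -3).
Step 2: u_1 = a_1 − (-7/5)·u_0 = (-3/5, -1/5).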